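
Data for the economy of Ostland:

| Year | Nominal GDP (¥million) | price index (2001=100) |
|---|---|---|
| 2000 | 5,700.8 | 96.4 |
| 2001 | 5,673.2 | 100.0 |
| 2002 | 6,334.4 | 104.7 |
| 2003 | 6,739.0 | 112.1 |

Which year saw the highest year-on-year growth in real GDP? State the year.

2001: real = 5673.2/1.000 = 5673.20; growth vs 2000 (5913.69) = -4.07%.
2002: real = 6334.4/1.047 = 6050.05; growth vs 2001 (5673.20) = 6.64%.
2003: real = 6739.0/1.121 = 6011.60; growth vs 2002 (6050.05) = -0.64%.

2002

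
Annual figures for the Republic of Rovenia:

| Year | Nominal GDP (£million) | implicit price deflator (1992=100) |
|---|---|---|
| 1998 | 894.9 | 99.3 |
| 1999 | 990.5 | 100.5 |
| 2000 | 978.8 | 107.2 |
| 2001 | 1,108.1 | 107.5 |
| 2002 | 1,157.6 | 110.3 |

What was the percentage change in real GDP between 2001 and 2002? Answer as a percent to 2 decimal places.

Real GDP 2001 = 1108.1/1.075 = 1030.79.
Real GDP 2002 = 1157.6/1.103 = 1049.50.
Change = 1049.50/1030.79 − 1 = 0.0182.

1.82%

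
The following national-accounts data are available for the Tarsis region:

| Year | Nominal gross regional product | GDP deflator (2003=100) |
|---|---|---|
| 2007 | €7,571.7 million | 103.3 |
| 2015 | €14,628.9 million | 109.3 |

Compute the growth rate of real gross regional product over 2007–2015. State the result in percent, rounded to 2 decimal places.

82.60%

Real gross regional product 2007 = 7571.7 / 1.033 = 7329.82.
Real gross regional product 2015 = 14628.9 / 1.093 = 13384.17.
Real growth = 13384.17 / 7329.82 − 1 = 0.8260.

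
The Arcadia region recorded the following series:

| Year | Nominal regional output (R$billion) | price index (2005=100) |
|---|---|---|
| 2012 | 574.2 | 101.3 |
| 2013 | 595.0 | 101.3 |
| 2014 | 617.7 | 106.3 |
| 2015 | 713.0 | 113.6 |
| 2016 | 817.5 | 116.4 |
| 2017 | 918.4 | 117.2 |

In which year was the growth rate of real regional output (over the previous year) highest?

2013: real = 595.0/1.013 = 587.36; growth vs 2012 (566.83) = 3.62%.
2014: real = 617.7/1.063 = 581.09; growth vs 2013 (587.36) = -1.07%.
2015: real = 713.0/1.136 = 627.64; growth vs 2014 (581.09) = 8.01%.
2016: real = 817.5/1.164 = 702.32; growth vs 2015 (627.64) = 11.90%.
2017: real = 918.4/1.172 = 783.62; growth vs 2016 (702.32) = 11.58%.

2016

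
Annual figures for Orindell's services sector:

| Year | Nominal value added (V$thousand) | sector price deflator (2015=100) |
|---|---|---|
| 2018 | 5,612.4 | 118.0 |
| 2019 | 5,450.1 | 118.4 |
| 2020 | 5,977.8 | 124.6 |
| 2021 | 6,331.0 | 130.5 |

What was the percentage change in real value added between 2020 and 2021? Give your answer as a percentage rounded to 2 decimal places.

Real value added 2020 = 5977.8/1.246 = 4797.59.
Real value added 2021 = 6331.0/1.305 = 4851.34.
Change = 4851.34/4797.59 − 1 = 0.0112.

1.12%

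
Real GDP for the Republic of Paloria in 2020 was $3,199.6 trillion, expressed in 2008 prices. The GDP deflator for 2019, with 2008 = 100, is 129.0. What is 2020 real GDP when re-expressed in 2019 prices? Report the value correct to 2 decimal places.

$4,127.48 trillion

Real GDP in 2019 prices = Real GDP in 2008 prices × (P_2019/P_2008) = 3199.6 × 1.290 = 4127.48.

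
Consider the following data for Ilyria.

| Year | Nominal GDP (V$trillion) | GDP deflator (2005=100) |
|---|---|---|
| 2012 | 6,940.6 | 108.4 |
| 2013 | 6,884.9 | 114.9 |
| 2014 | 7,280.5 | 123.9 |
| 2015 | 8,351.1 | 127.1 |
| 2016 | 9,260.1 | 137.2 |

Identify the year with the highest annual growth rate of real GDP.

2015

2013: real = 6884.9/1.149 = 5992.08; growth vs 2012 (6402.77) = -6.41%.
2014: real = 7280.5/1.239 = 5876.11; growth vs 2013 (5992.08) = -1.94%.
2015: real = 8351.1/1.271 = 6570.50; growth vs 2014 (5876.11) = 11.82%.
2016: real = 9260.1/1.372 = 6749.34; growth vs 2015 (6570.50) = 2.72%.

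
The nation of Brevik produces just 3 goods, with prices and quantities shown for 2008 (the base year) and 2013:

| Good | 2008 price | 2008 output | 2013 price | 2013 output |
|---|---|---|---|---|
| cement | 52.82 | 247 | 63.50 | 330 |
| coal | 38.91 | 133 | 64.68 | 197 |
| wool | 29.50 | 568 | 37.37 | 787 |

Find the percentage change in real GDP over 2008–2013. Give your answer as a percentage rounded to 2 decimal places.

38.12%

Real GDP 2008 = Nominal GDP 2008 = 52.82·247 + 38.91·133 + 29.50·568 = 34977.57.
Real GDP 2013 (at 2008 prices) = 52.82·330 + 38.91·197 + 29.50·787 = 48312.37.
Real growth = 48312.37/34977.57 − 1 = 0.3812.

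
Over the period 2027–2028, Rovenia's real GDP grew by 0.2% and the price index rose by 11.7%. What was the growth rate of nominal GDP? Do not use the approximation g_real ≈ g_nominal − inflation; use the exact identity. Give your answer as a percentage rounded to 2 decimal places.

11.92%

(1 + g_nom) = (1 + g_real)(1 + π) = 1.0020 × 1.1170 = 1.11923.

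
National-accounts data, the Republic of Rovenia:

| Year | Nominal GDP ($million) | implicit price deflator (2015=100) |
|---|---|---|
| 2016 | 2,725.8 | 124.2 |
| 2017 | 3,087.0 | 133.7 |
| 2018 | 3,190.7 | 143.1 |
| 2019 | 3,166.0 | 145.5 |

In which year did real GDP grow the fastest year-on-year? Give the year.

2017: real = 3087.0/1.337 = 2308.90; growth vs 2016 (2194.69) = 5.20%.
2018: real = 3190.7/1.431 = 2229.70; growth vs 2017 (2308.90) = -3.43%.
2019: real = 3166.0/1.455 = 2175.95; growth vs 2018 (2229.70) = -2.41%.

2017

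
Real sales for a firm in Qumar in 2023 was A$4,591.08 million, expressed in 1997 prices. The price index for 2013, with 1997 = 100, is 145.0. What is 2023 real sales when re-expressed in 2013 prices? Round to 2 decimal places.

A$6,657.07 million

Real sales in 2013 prices = Real sales in 1997 prices × (P_2013/P_1997) = 4591.08 × 1.450 = 6657.07.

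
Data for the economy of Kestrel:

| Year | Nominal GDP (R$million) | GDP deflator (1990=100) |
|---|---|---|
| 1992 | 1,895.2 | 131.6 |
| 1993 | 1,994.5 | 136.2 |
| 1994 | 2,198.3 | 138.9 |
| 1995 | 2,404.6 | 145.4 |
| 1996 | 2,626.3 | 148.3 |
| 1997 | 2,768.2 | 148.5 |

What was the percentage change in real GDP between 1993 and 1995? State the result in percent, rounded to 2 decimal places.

Real GDP 1993 = 1994.5/1.362 = 1464.39.
Real GDP 1995 = 2404.6/1.454 = 1653.78.
Change = 1653.78/1464.39 − 1 = 0.1293.

12.93%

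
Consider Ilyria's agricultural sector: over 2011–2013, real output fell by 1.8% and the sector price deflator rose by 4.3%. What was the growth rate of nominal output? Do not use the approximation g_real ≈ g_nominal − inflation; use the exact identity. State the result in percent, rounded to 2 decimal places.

(1 + g_nom) = (1 + g_real)(1 + π) = 0.9820 × 1.0430 = 1.02423.

2.42%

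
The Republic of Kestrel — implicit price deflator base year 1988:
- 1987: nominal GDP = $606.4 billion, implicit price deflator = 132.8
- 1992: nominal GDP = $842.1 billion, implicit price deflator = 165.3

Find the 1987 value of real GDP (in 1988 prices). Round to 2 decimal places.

$456.63 billion

Real GDP = Nominal / (implicit price deflator/100) = 606.4 / 1.328 = 456.63.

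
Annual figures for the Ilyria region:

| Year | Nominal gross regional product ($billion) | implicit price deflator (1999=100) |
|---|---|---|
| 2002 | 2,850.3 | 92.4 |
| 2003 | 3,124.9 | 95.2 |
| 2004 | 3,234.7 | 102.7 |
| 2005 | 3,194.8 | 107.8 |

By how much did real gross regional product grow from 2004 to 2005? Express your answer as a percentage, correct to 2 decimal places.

-5.91%

Real gross regional product 2004 = 3234.7/1.027 = 3149.66.
Real gross regional product 2005 = 3194.8/1.078 = 2963.64.
Change = 2963.64/3149.66 − 1 = -0.0591.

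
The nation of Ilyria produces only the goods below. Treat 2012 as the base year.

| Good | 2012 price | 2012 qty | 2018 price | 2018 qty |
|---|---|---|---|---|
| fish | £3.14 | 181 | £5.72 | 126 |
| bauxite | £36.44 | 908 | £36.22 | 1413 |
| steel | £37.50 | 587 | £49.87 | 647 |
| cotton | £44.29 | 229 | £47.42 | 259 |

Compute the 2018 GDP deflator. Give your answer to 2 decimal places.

110.08

Nominal GDP 2018 = 5.72·126 + 36.22·1413 + 49.87·647 + 47.42·259 = 96447.25.
Real GDP 2018 (at 2012 prices) = 3.14·126 + 36.44·1413 + 37.50·647 + 44.29·259 = 87618.97.
Deflator = Nominal/Real × 100 = 96447.25/87618.97 × 100 = 110.076.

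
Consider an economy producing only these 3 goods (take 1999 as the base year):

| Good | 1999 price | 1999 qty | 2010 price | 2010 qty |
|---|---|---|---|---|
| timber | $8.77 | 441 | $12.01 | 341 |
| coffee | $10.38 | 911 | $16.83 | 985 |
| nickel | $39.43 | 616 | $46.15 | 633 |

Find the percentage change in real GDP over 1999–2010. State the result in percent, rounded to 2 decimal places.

1.49%

Real GDP 1999 = Nominal GDP 1999 = 8.77·441 + 10.38·911 + 39.43·616 = 37612.63.
Real GDP 2010 (at 1999 prices) = 8.77·341 + 10.38·985 + 39.43·633 = 38174.06.
Real growth = 38174.06/37612.63 − 1 = 0.0149.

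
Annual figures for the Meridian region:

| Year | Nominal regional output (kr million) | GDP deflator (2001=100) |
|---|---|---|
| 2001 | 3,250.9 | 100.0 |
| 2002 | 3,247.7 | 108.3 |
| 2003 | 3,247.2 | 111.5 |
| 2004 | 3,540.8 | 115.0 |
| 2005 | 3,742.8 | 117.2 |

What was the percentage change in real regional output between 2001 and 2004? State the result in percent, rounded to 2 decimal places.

-5.29%

Real regional output 2001 = 3250.9/1.000 = 3250.90.
Real regional output 2004 = 3540.8/1.150 = 3078.96.
Change = 3078.96/3250.90 − 1 = -0.0529.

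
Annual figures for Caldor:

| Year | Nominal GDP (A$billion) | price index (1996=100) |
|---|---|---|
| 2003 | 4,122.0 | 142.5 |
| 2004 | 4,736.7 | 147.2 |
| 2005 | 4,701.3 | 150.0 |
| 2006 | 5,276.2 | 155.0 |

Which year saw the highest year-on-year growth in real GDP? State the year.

2004: real = 4736.7/1.472 = 3217.87; growth vs 2003 (2892.63) = 11.24%.
2005: real = 4701.3/1.500 = 3134.20; growth vs 2004 (3217.87) = -2.60%.
2006: real = 5276.2/1.550 = 3404.00; growth vs 2005 (3134.20) = 8.61%.

2004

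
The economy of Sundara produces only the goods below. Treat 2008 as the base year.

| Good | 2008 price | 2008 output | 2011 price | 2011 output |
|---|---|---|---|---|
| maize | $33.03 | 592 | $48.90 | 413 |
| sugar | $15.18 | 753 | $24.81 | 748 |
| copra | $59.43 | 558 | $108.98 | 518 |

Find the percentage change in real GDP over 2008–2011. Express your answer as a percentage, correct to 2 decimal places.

Real GDP 2008 = Nominal GDP 2008 = 33.03·592 + 15.18·753 + 59.43·558 = 64146.24.
Real GDP 2011 (at 2008 prices) = 33.03·413 + 15.18·748 + 59.43·518 = 55780.77.
Real growth = 55780.77/64146.24 − 1 = -0.1304.

-13.04%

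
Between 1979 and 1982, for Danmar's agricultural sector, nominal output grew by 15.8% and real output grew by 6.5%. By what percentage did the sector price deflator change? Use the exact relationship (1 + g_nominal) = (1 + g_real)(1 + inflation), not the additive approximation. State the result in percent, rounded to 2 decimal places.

8.73%

(1 + g_nom) = (1 + g_real)(1 + π), so π = 1.1580 / 1.0650 − 1 = 0.08732.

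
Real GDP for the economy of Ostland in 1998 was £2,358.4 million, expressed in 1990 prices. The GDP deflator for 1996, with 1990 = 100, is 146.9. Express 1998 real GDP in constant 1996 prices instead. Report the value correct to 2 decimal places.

Real GDP in 1996 prices = Real GDP in 1990 prices × (P_1996/P_1990) = 2358.4 × 1.469 = 3464.49.

£3,464.49 million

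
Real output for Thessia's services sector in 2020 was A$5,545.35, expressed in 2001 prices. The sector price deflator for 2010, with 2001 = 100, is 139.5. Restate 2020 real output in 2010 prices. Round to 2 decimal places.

A$7,735.76

Real output in 2010 prices = Real output in 2001 prices × (P_2010/P_2001) = 5545.35 × 1.395 = 7735.76.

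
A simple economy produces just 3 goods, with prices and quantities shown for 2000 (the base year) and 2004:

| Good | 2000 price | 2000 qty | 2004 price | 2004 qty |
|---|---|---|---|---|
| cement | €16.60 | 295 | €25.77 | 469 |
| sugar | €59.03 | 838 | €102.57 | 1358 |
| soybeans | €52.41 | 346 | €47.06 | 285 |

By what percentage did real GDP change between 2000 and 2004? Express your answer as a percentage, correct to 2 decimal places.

Real GDP 2000 = Nominal GDP 2000 = 16.60·295 + 59.03·838 + 52.41·346 = 72498.00.
Real GDP 2004 (at 2000 prices) = 16.60·469 + 59.03·1358 + 52.41·285 = 102884.99.
Real growth = 102884.99/72498.00 − 1 = 0.4191.

41.91%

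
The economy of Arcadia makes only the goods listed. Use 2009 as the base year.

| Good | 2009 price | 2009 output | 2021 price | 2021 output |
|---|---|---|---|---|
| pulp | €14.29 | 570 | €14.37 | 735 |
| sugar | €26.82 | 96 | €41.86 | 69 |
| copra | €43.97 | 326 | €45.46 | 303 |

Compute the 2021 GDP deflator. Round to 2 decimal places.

Nominal GDP 2021 = 14.37·735 + 41.86·69 + 45.46·303 = 27224.67.
Real GDP 2021 (at 2009 prices) = 14.29·735 + 26.82·69 + 43.97·303 = 25676.64.
Deflator = Nominal/Real × 100 = 27224.67/25676.64 × 100 = 106.029.

106.03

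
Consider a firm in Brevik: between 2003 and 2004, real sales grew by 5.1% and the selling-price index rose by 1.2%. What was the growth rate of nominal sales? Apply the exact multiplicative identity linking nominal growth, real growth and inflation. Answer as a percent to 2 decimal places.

(1 + g_nom) = (1 + g_real)(1 + π) = 1.0510 × 1.0120 = 1.06361.

6.36%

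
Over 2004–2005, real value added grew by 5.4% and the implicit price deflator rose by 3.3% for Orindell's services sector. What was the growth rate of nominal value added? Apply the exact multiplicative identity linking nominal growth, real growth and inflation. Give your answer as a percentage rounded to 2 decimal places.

(1 + g_nom) = (1 + g_real)(1 + π) = 1.0540 × 1.0330 = 1.08878.

8.88%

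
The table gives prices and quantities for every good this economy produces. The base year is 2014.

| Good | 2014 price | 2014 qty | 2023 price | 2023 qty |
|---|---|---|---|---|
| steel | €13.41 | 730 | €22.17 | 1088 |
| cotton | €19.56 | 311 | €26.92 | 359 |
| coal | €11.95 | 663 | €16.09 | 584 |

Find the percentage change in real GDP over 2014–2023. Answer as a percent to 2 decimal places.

Real GDP 2014 = Nominal GDP 2014 = 13.41·730 + 19.56·311 + 11.95·663 = 23795.31.
Real GDP 2023 (at 2014 prices) = 13.41·1088 + 19.56·359 + 11.95·584 = 28590.92.
Real growth = 28590.92/23795.31 − 1 = 0.2015.

20.15%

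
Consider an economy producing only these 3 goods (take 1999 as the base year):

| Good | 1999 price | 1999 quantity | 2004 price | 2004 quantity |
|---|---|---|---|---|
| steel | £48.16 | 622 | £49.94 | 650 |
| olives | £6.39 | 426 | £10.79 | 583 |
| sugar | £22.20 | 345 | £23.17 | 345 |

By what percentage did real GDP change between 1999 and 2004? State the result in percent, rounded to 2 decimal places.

Real GDP 1999 = Nominal GDP 1999 = 48.16·622 + 6.39·426 + 22.20·345 = 40336.66.
Real GDP 2004 (at 1999 prices) = 48.16·650 + 6.39·583 + 22.20·345 = 42688.37.
Real growth = 42688.37/40336.66 − 1 = 0.0583.

5.83%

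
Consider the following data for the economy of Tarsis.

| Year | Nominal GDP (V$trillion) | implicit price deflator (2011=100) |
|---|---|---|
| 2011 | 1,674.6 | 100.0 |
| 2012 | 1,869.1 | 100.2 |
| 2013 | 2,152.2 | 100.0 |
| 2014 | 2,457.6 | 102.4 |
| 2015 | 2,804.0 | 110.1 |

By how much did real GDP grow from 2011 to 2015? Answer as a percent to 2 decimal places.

Real GDP 2011 = 1674.6/1.000 = 1674.60.
Real GDP 2015 = 2804.0/1.101 = 2546.78.
Change = 2546.78/1674.60 − 1 = 0.5208.

52.08%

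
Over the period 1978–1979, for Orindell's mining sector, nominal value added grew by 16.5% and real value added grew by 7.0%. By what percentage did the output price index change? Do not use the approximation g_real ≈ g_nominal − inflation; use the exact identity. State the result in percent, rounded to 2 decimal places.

8.88%

(1 + g_nom) = (1 + g_real)(1 + π), so π = 1.1650 / 1.0700 − 1 = 0.08879.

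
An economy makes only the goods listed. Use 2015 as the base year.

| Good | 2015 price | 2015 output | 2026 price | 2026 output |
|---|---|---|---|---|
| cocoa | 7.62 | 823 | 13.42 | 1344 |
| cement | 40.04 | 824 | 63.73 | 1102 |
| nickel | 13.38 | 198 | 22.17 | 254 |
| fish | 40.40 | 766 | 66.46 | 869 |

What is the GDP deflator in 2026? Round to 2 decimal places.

163.29

Nominal GDP 2026 = 13.42·1344 + 63.73·1102 + 22.17·254 + 66.46·869 = 151651.86.
Real GDP 2026 (at 2015 prices) = 7.62·1344 + 40.04·1102 + 13.38·254 + 40.40·869 = 92871.48.
Deflator = Nominal/Real × 100 = 151651.86/92871.48 × 100 = 163.292.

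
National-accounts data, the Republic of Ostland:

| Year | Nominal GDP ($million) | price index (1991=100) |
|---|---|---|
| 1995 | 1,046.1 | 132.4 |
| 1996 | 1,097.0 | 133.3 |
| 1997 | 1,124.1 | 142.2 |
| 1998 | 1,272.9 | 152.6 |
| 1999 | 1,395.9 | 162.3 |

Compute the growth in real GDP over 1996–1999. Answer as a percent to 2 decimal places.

Real GDP 1996 = 1097.0/1.333 = 822.96.
Real GDP 1999 = 1395.9/1.623 = 860.07.
Change = 860.07/822.96 − 1 = 0.0451.

4.51%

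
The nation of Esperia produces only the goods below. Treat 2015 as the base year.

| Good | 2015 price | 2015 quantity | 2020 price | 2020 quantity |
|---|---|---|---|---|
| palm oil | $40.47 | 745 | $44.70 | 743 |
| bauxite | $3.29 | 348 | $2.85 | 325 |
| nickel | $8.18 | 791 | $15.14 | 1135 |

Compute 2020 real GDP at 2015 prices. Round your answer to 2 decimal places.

Real GDP 2020 = Σ (p_2015 × q_2020) = 40.47·743 + 3.29·325 + 8.18·1135 = 40422.76.

$40422.76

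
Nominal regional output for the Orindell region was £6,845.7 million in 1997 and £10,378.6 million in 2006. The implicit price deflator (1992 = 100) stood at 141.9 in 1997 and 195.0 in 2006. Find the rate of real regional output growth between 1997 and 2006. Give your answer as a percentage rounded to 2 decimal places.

Deflate each year: 1997 → 6845.7/1.419 = 4824.31; 2006 → 10378.6/1.950 = 5322.36.
So real regional output changed by 5322.36/4824.31 − 1 = 0.1032, i.e. 10.32%.

10.32%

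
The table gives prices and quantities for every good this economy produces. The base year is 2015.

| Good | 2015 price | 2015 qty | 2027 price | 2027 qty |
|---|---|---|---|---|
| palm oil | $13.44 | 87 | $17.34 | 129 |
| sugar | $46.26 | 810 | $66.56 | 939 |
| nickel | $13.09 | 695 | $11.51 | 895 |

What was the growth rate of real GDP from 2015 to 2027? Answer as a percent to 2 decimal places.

Real GDP 2015 = Nominal GDP 2015 = 13.44·87 + 46.26·810 + 13.09·695 = 47737.43.
Real GDP 2027 (at 2015 prices) = 13.44·129 + 46.26·939 + 13.09·895 = 56887.45.
Real growth = 56887.45/47737.43 − 1 = 0.1917.

19.17%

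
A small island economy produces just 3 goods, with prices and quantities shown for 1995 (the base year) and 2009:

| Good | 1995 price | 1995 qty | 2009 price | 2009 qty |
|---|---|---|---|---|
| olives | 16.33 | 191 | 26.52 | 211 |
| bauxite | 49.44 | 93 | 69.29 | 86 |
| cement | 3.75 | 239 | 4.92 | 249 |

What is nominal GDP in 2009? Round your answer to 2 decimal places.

12779.74

Nominal GDP 2009 = Σ (p_2009 × q_2009) = 26.52·211 + 69.29·86 + 4.92·249 = 12779.74.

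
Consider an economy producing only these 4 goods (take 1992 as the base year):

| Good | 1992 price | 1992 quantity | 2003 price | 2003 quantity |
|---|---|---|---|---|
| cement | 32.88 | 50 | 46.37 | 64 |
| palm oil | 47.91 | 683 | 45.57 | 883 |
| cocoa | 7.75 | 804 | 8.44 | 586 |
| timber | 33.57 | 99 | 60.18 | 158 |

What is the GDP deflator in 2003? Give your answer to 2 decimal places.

Nominal GDP 2003 = 46.37·64 + 45.57·883 + 8.44·586 + 60.18·158 = 57660.27.
Real GDP 2003 (at 1992 prices) = 32.88·64 + 47.91·883 + 7.75·586 + 33.57·158 = 54254.41.
Deflator = Nominal/Real × 100 = 57660.27/54254.41 × 100 = 106.278.

106.28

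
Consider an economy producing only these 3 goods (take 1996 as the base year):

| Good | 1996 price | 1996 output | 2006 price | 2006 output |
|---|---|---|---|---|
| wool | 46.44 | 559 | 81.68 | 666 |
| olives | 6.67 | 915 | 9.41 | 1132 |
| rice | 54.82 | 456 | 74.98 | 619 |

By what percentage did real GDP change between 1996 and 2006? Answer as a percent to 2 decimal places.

Real GDP 1996 = Nominal GDP 1996 = 46.44·559 + 6.67·915 + 54.82·456 = 57060.93.
Real GDP 2006 (at 1996 prices) = 46.44·666 + 6.67·1132 + 54.82·619 = 72413.06.
Real growth = 72413.06/57060.93 − 1 = 0.2690.

26.90%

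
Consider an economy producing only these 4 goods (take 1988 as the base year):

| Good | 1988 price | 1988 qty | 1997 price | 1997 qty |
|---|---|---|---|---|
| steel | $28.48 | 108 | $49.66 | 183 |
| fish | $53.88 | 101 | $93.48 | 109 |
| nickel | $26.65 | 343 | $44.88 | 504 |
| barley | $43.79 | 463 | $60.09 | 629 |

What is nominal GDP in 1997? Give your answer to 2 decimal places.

$79693.23

Nominal GDP 1997 = Σ (p_1997 × q_1997) = 49.66·183 + 93.48·109 + 44.88·504 + 60.09·629 = 79693.23.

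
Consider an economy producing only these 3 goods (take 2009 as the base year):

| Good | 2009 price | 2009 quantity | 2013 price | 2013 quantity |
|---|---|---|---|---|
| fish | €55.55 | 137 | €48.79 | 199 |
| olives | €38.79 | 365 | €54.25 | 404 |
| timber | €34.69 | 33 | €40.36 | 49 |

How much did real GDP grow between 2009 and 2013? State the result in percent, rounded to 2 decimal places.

24.06%

Real GDP 2009 = Nominal GDP 2009 = 55.55·137 + 38.79·365 + 34.69·33 = 22913.47.
Real GDP 2013 (at 2009 prices) = 55.55·199 + 38.79·404 + 34.69·49 = 28425.42.
Real growth = 28425.42/22913.47 − 1 = 0.2406.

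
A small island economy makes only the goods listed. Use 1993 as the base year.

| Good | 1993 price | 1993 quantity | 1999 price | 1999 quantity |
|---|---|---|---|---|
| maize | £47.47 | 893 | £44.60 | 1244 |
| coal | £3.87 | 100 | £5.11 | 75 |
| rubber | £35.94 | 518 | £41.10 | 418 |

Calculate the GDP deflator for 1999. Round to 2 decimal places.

98.22

Nominal GDP 1999 = 44.60·1244 + 5.11·75 + 41.10·418 = 73045.45.
Real GDP 1999 (at 1993 prices) = 47.47·1244 + 3.87·75 + 35.94·418 = 74365.85.
Deflator = Nominal/Real × 100 = 73045.45/74365.85 × 100 = 98.224.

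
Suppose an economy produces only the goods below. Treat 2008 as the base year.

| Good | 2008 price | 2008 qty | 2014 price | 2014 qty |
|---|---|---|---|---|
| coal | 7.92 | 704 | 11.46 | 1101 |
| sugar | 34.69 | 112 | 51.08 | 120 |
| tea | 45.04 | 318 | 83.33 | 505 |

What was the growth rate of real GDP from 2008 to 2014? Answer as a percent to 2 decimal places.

Real GDP 2008 = Nominal GDP 2008 = 7.92·704 + 34.69·112 + 45.04·318 = 23783.68.
Real GDP 2014 (at 2008 prices) = 7.92·1101 + 34.69·120 + 45.04·505 = 35627.92.
Real growth = 35627.92/23783.68 − 1 = 0.4980.

49.80%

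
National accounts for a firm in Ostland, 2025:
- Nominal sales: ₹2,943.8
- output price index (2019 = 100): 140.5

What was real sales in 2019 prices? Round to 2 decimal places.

₹2,095.23

Real sales = Nominal / (output price index/100) = 2943.8 / 1.405 = 2095.23.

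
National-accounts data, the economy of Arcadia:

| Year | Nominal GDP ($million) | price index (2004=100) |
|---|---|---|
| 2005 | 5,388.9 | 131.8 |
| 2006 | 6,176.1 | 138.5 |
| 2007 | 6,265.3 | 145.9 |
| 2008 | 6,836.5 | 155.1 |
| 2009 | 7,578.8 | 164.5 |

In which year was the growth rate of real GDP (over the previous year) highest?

2006: real = 6176.1/1.385 = 4459.28; growth vs 2005 (4088.69) = 9.06%.
2007: real = 6265.3/1.459 = 4294.24; growth vs 2006 (4459.28) = -3.70%.
2008: real = 6836.5/1.551 = 4407.80; growth vs 2007 (4294.24) = 2.64%.
2009: real = 7578.8/1.645 = 4607.17; growth vs 2008 (4407.80) = 4.52%.

2006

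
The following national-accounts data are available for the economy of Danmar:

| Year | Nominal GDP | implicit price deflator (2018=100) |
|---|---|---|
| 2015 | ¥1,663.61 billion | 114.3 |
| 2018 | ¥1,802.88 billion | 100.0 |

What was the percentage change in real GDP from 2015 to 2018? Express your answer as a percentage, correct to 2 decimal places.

23.87%

Real GDP 2015 = 1663.61 / 1.143 = 1455.48.
Real GDP 2018 = 1802.88 / 1.000 = 1802.88.
Real growth = 1802.88 / 1455.48 − 1 = 0.2387.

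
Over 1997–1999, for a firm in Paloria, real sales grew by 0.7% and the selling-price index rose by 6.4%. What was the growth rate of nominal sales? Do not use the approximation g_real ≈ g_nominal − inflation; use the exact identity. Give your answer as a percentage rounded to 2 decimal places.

(1 + g_nom) = (1 + g_real)(1 + π) = 1.0070 × 1.0640 = 1.07145.

7.14%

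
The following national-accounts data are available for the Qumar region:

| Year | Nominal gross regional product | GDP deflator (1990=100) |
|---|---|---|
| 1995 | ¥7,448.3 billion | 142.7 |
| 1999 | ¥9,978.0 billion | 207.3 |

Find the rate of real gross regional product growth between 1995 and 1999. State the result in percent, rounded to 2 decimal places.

-7.78%

Deflate each year: 1995 → 7448.3/1.427 = 5219.55; 1999 → 9978.0/2.073 = 4813.31.
So real gross regional product changed by 4813.31/5219.55 − 1 = -0.0778, i.e. -7.78%.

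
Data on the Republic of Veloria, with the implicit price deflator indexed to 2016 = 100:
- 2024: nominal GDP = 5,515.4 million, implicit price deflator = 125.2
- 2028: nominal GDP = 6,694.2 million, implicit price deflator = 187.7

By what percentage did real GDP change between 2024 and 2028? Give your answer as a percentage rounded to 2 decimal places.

-19.04%

Deflate each year: 2024 → 5515.4/1.252 = 4405.27; 2028 → 6694.2/1.877 = 3566.44.
So real GDP changed by 3566.44/4405.27 − 1 = -0.1904, i.e. -19.04%.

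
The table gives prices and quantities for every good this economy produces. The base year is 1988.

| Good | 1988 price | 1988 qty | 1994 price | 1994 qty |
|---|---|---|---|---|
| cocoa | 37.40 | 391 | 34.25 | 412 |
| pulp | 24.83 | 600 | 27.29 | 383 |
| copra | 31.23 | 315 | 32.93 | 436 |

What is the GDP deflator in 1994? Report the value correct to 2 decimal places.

Nominal GDP 1994 = 34.25·412 + 27.29·383 + 32.93·436 = 38920.55.
Real GDP 1994 (at 1988 prices) = 37.40·412 + 24.83·383 + 31.23·436 = 38534.97.
Deflator = Nominal/Real × 100 = 38920.55/38534.97 × 100 = 101.001.

101.00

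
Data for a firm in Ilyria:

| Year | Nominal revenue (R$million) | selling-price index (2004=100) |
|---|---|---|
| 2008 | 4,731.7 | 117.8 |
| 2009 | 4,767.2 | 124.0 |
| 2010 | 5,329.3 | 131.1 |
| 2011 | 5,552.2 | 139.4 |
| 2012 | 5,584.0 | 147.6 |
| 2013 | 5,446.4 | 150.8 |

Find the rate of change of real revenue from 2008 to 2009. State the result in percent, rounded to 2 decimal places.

Real revenue 2008 = 4731.7/1.178 = 4016.72.
Real revenue 2009 = 4767.2/1.240 = 3844.52.
Change = 3844.52/4016.72 − 1 = -0.0429.

-4.29%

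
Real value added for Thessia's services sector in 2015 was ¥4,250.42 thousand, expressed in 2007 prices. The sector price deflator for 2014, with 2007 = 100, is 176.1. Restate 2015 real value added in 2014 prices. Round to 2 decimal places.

¥7,484.99 thousand

Real value added in 2014 prices = Real value added in 2007 prices × (P_2014/P_2007) = 4250.42 × 1.761 = 7484.99.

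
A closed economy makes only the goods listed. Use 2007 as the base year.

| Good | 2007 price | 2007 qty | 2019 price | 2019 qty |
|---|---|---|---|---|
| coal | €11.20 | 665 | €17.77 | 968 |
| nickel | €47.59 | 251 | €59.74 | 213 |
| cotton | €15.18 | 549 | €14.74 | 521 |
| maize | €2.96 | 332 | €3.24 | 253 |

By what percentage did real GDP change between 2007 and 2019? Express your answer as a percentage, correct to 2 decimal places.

Real GDP 2007 = Nominal GDP 2007 = 11.20·665 + 47.59·251 + 15.18·549 + 2.96·332 = 28709.63.
Real GDP 2019 (at 2007 prices) = 11.20·968 + 47.59·213 + 15.18·521 + 2.96·253 = 29635.93.
Real growth = 29635.93/28709.63 − 1 = 0.0323.

3.23%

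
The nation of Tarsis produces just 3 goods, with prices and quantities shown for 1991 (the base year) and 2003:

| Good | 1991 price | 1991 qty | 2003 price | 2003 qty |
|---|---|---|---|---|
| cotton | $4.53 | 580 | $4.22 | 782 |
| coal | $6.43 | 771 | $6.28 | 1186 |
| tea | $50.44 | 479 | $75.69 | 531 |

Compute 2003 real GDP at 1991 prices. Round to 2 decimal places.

Real GDP 2003 = Σ (p_1991 × q_2003) = 4.53·782 + 6.43·1186 + 50.44·531 = 37952.08.

$37952.08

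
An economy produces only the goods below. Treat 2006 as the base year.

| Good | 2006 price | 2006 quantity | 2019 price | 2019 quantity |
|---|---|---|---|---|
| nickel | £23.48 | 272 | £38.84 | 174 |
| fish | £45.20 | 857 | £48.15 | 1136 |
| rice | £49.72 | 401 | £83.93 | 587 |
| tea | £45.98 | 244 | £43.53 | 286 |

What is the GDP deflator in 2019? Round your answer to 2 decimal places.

Nominal GDP 2019 = 38.84·174 + 48.15·1136 + 83.93·587 + 43.53·286 = 123173.05.
Real GDP 2019 (at 2006 prices) = 23.48·174 + 45.20·1136 + 49.72·587 + 45.98·286 = 97768.64.
Deflator = Nominal/Real × 100 = 123173.05/97768.64 × 100 = 125.984.

125.98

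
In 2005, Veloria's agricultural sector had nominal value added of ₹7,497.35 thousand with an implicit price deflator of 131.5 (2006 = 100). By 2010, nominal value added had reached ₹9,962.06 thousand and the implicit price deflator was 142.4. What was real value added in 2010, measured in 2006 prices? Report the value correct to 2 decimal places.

₹6,995.83 thousand

Real value added = Nominal / (implicit price deflator/100) = 9962.06 / 1.424 = 6995.83.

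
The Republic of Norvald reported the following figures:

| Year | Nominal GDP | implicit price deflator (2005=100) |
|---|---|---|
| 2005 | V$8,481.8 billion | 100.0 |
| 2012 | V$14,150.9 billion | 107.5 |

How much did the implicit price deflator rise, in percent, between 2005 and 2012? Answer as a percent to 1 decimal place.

Price-level change = 107.5 / 100.0 − 1 = 0.0750.

7.5%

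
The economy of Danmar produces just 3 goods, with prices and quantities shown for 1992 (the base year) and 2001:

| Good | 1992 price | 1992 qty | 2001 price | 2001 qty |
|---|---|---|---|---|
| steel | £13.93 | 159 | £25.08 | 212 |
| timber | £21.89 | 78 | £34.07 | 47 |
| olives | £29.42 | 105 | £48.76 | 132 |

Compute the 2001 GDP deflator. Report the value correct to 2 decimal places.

Nominal GDP 2001 = 25.08·212 + 34.07·47 + 48.76·132 = 13354.57.
Real GDP 2001 (at 1992 prices) = 13.93·212 + 21.89·47 + 29.42·132 = 7865.43.
Deflator = Nominal/Real × 100 = 13354.57/7865.43 × 100 = 169.788.

169.79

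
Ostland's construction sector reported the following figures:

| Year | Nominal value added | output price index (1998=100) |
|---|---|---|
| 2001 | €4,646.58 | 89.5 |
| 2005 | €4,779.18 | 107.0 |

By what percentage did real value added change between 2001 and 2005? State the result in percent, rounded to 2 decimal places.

Deflate each year: 2001 → 4646.58/0.895 = 5191.71; 2005 → 4779.18/1.070 = 4466.52.
So real value added changed by 4466.52/5191.71 − 1 = -0.1397, i.e. -13.97%.

-13.97%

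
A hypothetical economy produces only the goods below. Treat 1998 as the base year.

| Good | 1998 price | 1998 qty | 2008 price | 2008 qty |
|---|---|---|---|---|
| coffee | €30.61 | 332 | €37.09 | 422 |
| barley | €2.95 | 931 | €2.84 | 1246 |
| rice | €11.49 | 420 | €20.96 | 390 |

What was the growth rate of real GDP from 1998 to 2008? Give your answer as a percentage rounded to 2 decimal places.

18.83%

Real GDP 1998 = Nominal GDP 1998 = 30.61·332 + 2.95·931 + 11.49·420 = 17734.77.
Real GDP 2008 (at 1998 prices) = 30.61·422 + 2.95·1246 + 11.49·390 = 21074.22.
Real growth = 21074.22/17734.77 − 1 = 0.1883.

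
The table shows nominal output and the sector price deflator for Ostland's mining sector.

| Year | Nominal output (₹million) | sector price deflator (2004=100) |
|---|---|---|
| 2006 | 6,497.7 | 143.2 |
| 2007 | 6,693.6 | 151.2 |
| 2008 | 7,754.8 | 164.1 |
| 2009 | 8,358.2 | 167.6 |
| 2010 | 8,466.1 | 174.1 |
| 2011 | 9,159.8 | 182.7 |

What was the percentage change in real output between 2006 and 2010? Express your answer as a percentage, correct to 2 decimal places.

Real output 2006 = 6497.7/1.432 = 4537.50.
Real output 2010 = 8466.1/1.741 = 4862.78.
Change = 4862.78/4537.50 − 1 = 0.0717.

7.17%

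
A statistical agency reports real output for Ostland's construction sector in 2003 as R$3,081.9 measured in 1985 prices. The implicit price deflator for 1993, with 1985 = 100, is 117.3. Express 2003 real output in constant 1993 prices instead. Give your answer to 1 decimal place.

R$3,615.1

Real output in 1993 prices = Real output in 1985 prices × (P_1993/P_1985) = 3081.9 × 1.173 = 3615.07.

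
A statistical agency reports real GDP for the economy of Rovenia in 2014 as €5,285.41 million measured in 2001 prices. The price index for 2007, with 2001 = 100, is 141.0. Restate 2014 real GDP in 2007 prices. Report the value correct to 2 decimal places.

Real GDP in 2007 prices = Real GDP in 2001 prices × (P_2007/P_2001) = 5285.41 × 1.410 = 7452.43.

€7,452.43 million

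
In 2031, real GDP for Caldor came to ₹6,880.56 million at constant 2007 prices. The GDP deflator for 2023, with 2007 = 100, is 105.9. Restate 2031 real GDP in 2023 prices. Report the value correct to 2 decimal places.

₹7,286.51 million

Real GDP in 2023 prices = Real GDP in 2007 prices × (P_2023/P_2007) = 6880.56 × 1.059 = 7286.51.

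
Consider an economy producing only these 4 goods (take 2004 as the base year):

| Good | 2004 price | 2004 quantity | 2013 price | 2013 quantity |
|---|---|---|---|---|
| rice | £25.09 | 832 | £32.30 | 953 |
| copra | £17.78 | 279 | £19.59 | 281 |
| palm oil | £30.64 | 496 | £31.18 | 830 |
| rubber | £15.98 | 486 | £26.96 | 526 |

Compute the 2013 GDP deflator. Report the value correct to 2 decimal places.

121.68

Nominal GDP 2013 = 32.30·953 + 19.59·281 + 31.18·830 + 26.96·526 = 76347.05.
Real GDP 2013 (at 2004 prices) = 25.09·953 + 17.78·281 + 30.64·830 + 15.98·526 = 62743.63.
Deflator = Nominal/Real × 100 = 76347.05/62743.63 × 100 = 121.681.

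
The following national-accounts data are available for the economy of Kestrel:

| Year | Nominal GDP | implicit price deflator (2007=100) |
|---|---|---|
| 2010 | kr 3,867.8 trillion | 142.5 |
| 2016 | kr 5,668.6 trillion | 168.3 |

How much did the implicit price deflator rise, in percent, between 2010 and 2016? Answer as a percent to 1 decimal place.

18.1%

Price-level change = 168.3 / 142.5 − 1 = 0.1811.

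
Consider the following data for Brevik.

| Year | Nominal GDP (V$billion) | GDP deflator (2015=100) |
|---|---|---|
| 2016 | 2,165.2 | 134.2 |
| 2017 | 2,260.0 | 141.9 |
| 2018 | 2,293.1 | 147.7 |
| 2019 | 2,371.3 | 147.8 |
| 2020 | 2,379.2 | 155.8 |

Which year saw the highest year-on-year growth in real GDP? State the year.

2019

2017: real = 2260.0/1.419 = 1592.67; growth vs 2016 (1613.41) = -1.29%.
2018: real = 2293.1/1.477 = 1552.54; growth vs 2017 (1592.67) = -2.52%.
2019: real = 2371.3/1.478 = 1604.40; growth vs 2018 (1552.54) = 3.34%.
2020: real = 2379.2/1.558 = 1527.09; growth vs 2019 (1604.40) = -4.82%.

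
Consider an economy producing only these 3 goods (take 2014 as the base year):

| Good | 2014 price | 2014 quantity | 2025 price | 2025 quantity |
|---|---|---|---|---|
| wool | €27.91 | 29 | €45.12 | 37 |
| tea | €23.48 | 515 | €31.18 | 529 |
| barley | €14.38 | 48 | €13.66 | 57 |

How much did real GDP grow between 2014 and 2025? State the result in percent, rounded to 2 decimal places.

Real GDP 2014 = Nominal GDP 2014 = 27.91·29 + 23.48·515 + 14.38·48 = 13591.83.
Real GDP 2025 (at 2014 prices) = 27.91·37 + 23.48·529 + 14.38·57 = 14273.25.
Real growth = 14273.25/13591.83 − 1 = 0.0501.

5.01%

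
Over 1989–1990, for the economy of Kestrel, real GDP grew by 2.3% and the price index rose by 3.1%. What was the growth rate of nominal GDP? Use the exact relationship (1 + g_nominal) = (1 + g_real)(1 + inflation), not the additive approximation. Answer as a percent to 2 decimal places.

5.47%

(1 + g_nom) = (1 + g_real)(1 + π) = 1.0230 × 1.0310 = 1.05471.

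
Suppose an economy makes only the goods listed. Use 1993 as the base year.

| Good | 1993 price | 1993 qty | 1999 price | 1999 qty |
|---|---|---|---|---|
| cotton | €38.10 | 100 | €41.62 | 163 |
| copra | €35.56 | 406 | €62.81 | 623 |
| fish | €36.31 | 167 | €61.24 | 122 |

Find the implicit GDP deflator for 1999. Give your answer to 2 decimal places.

Nominal GDP 1999 = 41.62·163 + 62.81·623 + 61.24·122 = 53385.97.
Real GDP 1999 (at 1993 prices) = 38.10·163 + 35.56·623 + 36.31·122 = 32794.00.
Deflator = Nominal/Real × 100 = 53385.97/32794.00 × 100 = 162.792.

162.79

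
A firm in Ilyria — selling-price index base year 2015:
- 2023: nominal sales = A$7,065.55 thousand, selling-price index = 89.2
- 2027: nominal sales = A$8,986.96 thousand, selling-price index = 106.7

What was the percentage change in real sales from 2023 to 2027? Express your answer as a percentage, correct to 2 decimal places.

6.33%

Deflate each year: 2023 → 7065.55/0.892 = 7921.02; 2027 → 8986.96/1.067 = 8422.64.
So real sales changed by 8422.64/7921.02 − 1 = 0.0633, i.e. 6.33%.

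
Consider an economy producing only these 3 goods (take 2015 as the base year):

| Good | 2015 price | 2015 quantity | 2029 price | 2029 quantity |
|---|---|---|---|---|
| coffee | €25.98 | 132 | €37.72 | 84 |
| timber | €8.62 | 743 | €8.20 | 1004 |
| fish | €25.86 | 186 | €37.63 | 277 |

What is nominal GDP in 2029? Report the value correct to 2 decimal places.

€21824.79

Nominal GDP 2029 = Σ (p_2029 × q_2029) = 37.72·84 + 8.20·1004 + 37.63·277 = 21824.79.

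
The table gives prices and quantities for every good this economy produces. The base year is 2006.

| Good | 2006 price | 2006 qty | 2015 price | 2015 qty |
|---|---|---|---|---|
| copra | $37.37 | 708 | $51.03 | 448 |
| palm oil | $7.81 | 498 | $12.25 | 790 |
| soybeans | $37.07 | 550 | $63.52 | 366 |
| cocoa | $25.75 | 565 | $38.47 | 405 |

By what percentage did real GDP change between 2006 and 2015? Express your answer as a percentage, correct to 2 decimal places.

-28.15%

Real GDP 2006 = Nominal GDP 2006 = 37.37·708 + 7.81·498 + 37.07·550 + 25.75·565 = 65284.59.
Real GDP 2015 (at 2006 prices) = 37.37·448 + 7.81·790 + 37.07·366 + 25.75·405 = 46908.03.
Real growth = 46908.03/65284.59 − 1 = -0.2815.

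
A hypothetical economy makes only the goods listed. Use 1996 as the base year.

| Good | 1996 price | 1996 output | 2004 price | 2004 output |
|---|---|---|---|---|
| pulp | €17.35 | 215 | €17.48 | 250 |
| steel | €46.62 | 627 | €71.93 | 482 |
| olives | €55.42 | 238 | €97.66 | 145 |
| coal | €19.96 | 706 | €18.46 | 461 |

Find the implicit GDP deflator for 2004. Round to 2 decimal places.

Nominal GDP 2004 = 17.48·250 + 71.93·482 + 97.66·145 + 18.46·461 = 61711.02.
Real GDP 2004 (at 1996 prices) = 17.35·250 + 46.62·482 + 55.42·145 + 19.96·461 = 44045.80.
Deflator = Nominal/Real × 100 = 61711.02/44045.80 × 100 = 140.106.

140.11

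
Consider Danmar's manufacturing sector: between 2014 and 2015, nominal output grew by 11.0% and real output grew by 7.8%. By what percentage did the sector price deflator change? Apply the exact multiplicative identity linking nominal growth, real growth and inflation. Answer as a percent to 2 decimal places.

2.97%

(1 + g_nom) = (1 + g_real)(1 + π), so π = 1.1100 / 1.0780 − 1 = 0.02968.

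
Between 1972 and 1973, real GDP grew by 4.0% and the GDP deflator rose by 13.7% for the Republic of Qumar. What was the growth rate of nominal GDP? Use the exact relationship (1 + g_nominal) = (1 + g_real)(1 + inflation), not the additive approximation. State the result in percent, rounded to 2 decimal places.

(1 + g_nom) = (1 + g_real)(1 + π) = 1.0400 × 1.1370 = 1.18248.

18.25%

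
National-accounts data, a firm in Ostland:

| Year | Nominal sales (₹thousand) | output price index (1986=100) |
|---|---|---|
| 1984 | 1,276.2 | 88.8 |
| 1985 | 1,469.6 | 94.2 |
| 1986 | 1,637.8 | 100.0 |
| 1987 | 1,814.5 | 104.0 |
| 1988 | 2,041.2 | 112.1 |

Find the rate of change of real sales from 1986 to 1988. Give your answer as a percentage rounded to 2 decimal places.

11.18%

Real sales 1986 = 1637.8/1.000 = 1637.80.
Real sales 1988 = 2041.2/1.121 = 1820.87.
Change = 1820.87/1637.80 − 1 = 0.1118.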